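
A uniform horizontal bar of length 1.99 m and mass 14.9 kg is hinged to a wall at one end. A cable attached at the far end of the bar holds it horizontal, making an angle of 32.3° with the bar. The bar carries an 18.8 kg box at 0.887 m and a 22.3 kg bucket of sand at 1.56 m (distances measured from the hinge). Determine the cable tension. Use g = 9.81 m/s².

T ≈ 612 N

Sum moments about the hinge (the unknown hinge reaction has zero arm there).
Beam weight: 14.9 × 9.81 = 146.2 N down at 0.995 m → arm 0.995 m, τ = 146.2 × 0.995 = 145.5 N·m clockwise.
Box: 18.8 × 9.81 = 184.4 N down at 0.887 m → arm 0.887 m, τ = 184.4 × 0.887 = 163.6 N·m clockwise.
Bucket of sand: 22.3 × 9.81 = 218.8 N down at 1.56 m → arm 1.56 m, τ = 218.8 × 1.56 = 341.3 N·m clockwise.
Total clockwise load moment = 650.4 N·m.
The cable tension T acts at 1.99 m; only its component perpendicular to the bar, T sinθ, produces torque. sin 32.3° = 0.5344.
Setting net torque to zero: T × 1.99 × 0.5344 = 650.4 → T = 650.4 / 1.063 = 612 N.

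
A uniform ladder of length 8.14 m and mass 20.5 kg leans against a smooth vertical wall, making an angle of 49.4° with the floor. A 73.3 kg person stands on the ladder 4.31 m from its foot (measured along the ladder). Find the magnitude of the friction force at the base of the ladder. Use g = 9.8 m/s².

Sum moments about the foot of the ladder (the floor normal and friction both act there and drop out).
Ladder weight 20.5×9.8 = 200.9 N acts at 4.07 m along the ladder; its horizontal arm is 4.07·cos49.4° = 2.649 m → τ = 532.2 N·m clockwise.
Person: 73.3×9.8 = 718.3 N at 4.31 m → arm 2.805 m → τ = 2015 N·m clockwise.
Wall normal N acts horizontally at the top; its moment arm is the height L sinθ = 8.14·sin49.4° = 6.18 m, counterclockwise.
Στ = 0 ⇒ N × 6.18 = 2547 ⇒ N = 412 N.
ΣFx = 0: friction at the foot balances the wall's push, so f = N_wall = 412 N.

f ≈ 412 N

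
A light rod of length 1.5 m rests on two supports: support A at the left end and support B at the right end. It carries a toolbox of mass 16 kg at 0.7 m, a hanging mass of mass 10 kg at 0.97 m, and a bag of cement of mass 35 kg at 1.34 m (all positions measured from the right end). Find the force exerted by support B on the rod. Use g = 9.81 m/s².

Choose support A as the axis so its reaction then has zero moment arm.
Toolbox: 16 × 9.81 = 157 N down at 0.7 m → arm 0.8 m, τ = 157 × 0.8 = 125.6 N·m clockwise.
Hanging mass: 10 × 9.81 = 98.1 N down at 0.97 m → arm 0.53 m, τ = 98.1 × 0.53 = 51.99 N·m clockwise.
Bag of cement: 35 × 9.81 = 343.4 N down at 1.34 m → arm 0.16 m, τ = 343.4 × 0.16 = 54.94 N·m clockwise.
Net load moment about support A = 232.5 N·m clockwise.
Reaction R at support B is upward at 0 m, arm 1.5 m → moment R × 1.5 counterclockwise.
For rotational equilibrium, R × 1.5 = 232.5, so R = 155 N.

R_B ≈ 155 N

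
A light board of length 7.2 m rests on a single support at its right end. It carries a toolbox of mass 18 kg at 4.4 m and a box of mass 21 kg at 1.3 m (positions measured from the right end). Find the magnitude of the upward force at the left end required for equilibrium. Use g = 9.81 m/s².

About the right end:
Toolbox: 18 × 9.81 = 176.6 N down at 4.4 m → arm 4.4 m, τ = 176.6 × 4.4 = 777 N·m counterclockwise.
Box: 21 × 9.81 = 206 N down at 1.3 m → arm 1.3 m, τ = 206 × 1.3 = 267.8 N·m counterclockwise.
Net moment of the loads = 1045 N·m counterclockwise.
The upward force F acts at the left end, arm 7.2 m, giving F × 7.2 clockwise.
Balancing moments: F × 7.2 = 1045, giving F = 1045 / 7.2 = 145 N.

F ≈ 145 N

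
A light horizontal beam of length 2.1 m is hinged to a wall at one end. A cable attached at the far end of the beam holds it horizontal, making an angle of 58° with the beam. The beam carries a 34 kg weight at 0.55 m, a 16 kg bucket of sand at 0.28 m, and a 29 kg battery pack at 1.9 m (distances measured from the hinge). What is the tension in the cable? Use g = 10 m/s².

T ≈ 440 N

Sum moments about the hinge (the unknown hinge reaction has zero arm there).
Weight: 34 × 10 = 340 N down at 0.55 m → arm 0.55 m, τ = 340 × 0.55 = 187 N·m clockwise.
Bucket of sand: 16 × 10 = 160 N down at 0.28 m → arm 0.28 m, τ = 160 × 0.28 = 44.8 N·m clockwise.
Battery pack: 29 × 10 = 290 N down at 1.9 m → arm 1.9 m, τ = 290 × 1.9 = 551 N·m clockwise.
Total clockwise load moment = 782.8 N·m.
The cable tension T acts at 2.1 m; only its component perpendicular to the beam, T sinθ, produces torque. sin 58° = 0.848.
Στ = 0 ⇒ T × 2.1 × 0.848 = 782.8 ⇒ T = 782.8 / 1.781 = 440 N.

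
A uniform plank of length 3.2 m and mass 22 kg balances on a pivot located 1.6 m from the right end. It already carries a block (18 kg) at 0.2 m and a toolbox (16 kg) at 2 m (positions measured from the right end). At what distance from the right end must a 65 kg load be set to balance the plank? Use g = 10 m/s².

x ≈ 1.89 m from the right end

Choose the pivot (at 1.6 m from the right end) as the axis so the support reaction has zero arm there.
Beam weight: acts at the pivot, moment arm 0 → no torque.
Block: 18 × 10 = 180 N down at 0.2 m → arm 1.4 m, τ = 180 × 1.4 = 252 N·m clockwise.
Toolbox: 16 × 10 = 160 N down at 2 m → arm 0.4 m, τ = 160 × 0.4 = 64 N·m counterclockwise.
Net moment of existing loads = 188 N·m clockwise.
The load weighs 65 × 10 = 650 N and must supply an equal counterclockwise moment, so its lever arm about the pivot is 188 / 650 = 0.289 m.
That puts it at 1.6 + 0.289 = 1.89 m from the right end.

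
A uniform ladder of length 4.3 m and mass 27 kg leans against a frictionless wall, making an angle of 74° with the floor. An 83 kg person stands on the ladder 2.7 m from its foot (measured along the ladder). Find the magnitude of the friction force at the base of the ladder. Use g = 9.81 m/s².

f ≈ 185 N

Take moments about the foot of the ladder.
Ladder weight 27×9.81 = 264.9 N acts at 2.15 m along the ladder; its horizontal arm is 2.15·cos74° = 0.5926 m → τ = 157 N·m clockwise.
Person: 83×9.81 = 814.2 N at 2.7 m → arm 0.7442 m → τ = 605.9 N·m clockwise.
Wall normal N acts horizontally at the top; its moment arm is the height L sinθ = 4.3·sin74° = 4.133 m, counterclockwise.
Setting net torque to zero: N × 4.133 = 762.9 → N = 185 N.
ΣFx = 0: friction at the foot balances the wall's push, so f = N_wall = 185 N.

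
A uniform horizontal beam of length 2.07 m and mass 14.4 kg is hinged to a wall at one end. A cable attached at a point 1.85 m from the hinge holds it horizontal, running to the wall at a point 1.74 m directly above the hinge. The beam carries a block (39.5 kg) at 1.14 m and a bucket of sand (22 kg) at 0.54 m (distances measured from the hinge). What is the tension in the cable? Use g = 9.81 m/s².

About the hinge:
Beam weight: 14.4 × 9.81 = 141.3 N down at 1.035 m → arm 1.035 m, τ = 141.3 × 1.035 = 146.2 N·m clockwise.
Block: 39.5 × 9.81 = 387.5 N down at 1.14 m → arm 1.14 m, τ = 387.5 × 1.14 = 441.7 N·m clockwise.
Bucket of sand: 22 × 9.81 = 215.8 N down at 0.54 m → arm 0.54 m, τ = 215.8 × 0.54 = 116.5 N·m clockwise.
Total clockwise load moment = 704.4 N·m.
The cable tension T acts at 1.85 m; only its component perpendicular to the beam, T sinθ, produces torque. sinθ = h/√(h²+d²) = 1.74/√(1.74²+1.85²) = 0.6851.
Στ = 0 ⇒ T × 1.85 × 0.6851 = 704.4 ⇒ T = 704.4 / 1.267 = 556 N.

T ≈ 556 N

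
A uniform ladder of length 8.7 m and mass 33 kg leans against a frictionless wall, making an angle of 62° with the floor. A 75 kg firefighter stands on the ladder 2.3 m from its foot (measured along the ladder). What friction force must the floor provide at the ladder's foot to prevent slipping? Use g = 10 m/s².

Taking torques about the foot of the ladder:
Ladder weight 33×10 = 330 N acts at 4.35 m along the ladder; its horizontal arm is 4.35·cos62° = 2.042 m → τ = 673.9 N·m clockwise.
Firefighter: 75×10 = 750 N at 2.3 m → arm 1.08 m → τ = 810 N·m clockwise.
Wall normal N acts horizontally at the top; its moment arm is the height L sinθ = 8.7·sin62° = 7.682 m, counterclockwise.
For rotational equilibrium, N × 7.682 = 1484, so N = 193 N.
ΣFx = 0: friction at the foot balances the wall's push, so f = N_wall = 193 N.

f ≈ 193 N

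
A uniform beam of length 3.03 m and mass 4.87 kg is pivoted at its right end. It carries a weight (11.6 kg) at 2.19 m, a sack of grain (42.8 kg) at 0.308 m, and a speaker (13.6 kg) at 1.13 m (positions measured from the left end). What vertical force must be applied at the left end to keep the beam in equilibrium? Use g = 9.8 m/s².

F ≈ 516 N

Taking torques about the right end:
Beam weight: 4.87 × 9.8 = 47.73 N down at 1.515 m → arm 1.515 m, τ = 47.73 × 1.515 = 72.31 N·m counterclockwise.
Weight: 11.6 × 9.8 = 113.7 N down at 2.19 m → arm 0.84 m, τ = 113.7 × 0.84 = 95.51 N·m counterclockwise.
Sack of grain: 42.8 × 9.8 = 419.4 N down at 0.308 m → arm 2.722 m, τ = 419.4 × 2.722 = 1142 N·m counterclockwise.
Speaker: 13.6 × 9.8 = 133.3 N down at 1.13 m → arm 1.9 m, τ = 133.3 × 1.9 = 253.3 N·m counterclockwise.
Net moment of the loads = 1563 N·m counterclockwise.
The upward force F acts at the left end, arm 3.03 m, giving F × 3.03 clockwise.
Setting net torque to zero: F × 3.03 = 1563 → F = 1563 / 3.03 = 516 N.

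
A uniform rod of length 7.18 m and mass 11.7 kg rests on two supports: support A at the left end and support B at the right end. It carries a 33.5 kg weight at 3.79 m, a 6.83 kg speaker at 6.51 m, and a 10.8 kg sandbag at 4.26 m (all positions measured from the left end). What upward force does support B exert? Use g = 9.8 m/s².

R_B ≈ 354 N

Choose support A as the axis so its reaction then has zero moment arm.
Beam weight: 11.7 × 9.8 = 114.7 N down at 3.59 m → arm 3.59 m, τ = 114.7 × 3.59 = 411.8 N·m clockwise.
Weight: 33.5 × 9.8 = 328.3 N down at 3.79 m → arm 3.79 m, τ = 328.3 × 3.79 = 1244 N·m clockwise.
Speaker: 6.83 × 9.8 = 66.93 N down at 6.51 m → arm 6.51 m, τ = 66.93 × 6.51 = 435.7 N·m clockwise.
Sandbag: 10.8 × 9.8 = 105.8 N down at 4.26 m → arm 4.26 m, τ = 105.8 × 4.26 = 450.7 N·m clockwise.
Net load moment about support A = 2542 N·m clockwise.
Reaction R at support B is upward at 7.18 m, arm 7.18 m → moment R × 7.18 counterclockwise.
Setting net torque to zero: R × 7.18 = 2542 → R = 354 N.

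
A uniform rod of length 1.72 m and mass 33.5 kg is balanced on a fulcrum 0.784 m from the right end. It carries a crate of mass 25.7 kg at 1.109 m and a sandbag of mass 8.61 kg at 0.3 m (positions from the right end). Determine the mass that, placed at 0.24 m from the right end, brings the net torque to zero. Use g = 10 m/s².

Choose the fulcrum (at 0.784 m from the right end) as the axis so the support reaction has zero arm there.
Beam weight: 33.5 × 10 = 335 N down at 0.86 m → arm 0.076 m, τ = 335 × 0.076 = 25.46 N·m counterclockwise.
Crate: 25.7 × 10 = 257 N down at 1.109 m → arm 0.325 m, τ = 257 × 0.325 = 83.53 N·m counterclockwise.
Sandbag: 8.61 × 10 = 86.1 N down at 0.3 m → arm 0.484 m, τ = 86.1 × 0.484 = 41.67 N·m clockwise.
Net moment of known loads = 67.32 N·m counterclockwise.
An unknown mass m at 0.24 m has arm 0.544 m; its moment is m·g·0.544 clockwise.
Στ = 0 ⇒ m × 10 × 0.544 = 67.32 ⇒ m = 67.32 / (10 × 0.544) = 12.4 kg.

m ≈ 12.4 kg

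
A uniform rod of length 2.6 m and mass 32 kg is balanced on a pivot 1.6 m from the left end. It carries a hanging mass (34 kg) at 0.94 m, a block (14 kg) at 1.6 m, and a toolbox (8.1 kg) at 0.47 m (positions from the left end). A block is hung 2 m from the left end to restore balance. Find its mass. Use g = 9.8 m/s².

m ≈ 103 kg

Sum moments about the pivot (at 1.6 m from the left end) (the support reaction has zero arm there).
Beam weight: 32 × 9.8 = 313.6 N down at 1.3 m → arm 0.3 m, τ = 313.6 × 0.3 = 94.08 N·m counterclockwise.
Hanging mass: 34 × 9.8 = 333.2 N down at 0.94 m → arm 0.66 m, τ = 333.2 × 0.66 = 219.9 N·m counterclockwise.
Block: acts at the pivot, moment arm 0 → no torque.
Toolbox: 8.1 × 9.8 = 79.38 N down at 0.47 m → arm 1.13 m, τ = 79.38 × 1.13 = 89.7 N·m counterclockwise.
Net moment of known loads = 403.7 N·m counterclockwise.
An unknown mass m at 2 m has arm 0.4 m; its moment is m·g·0.4 clockwise.
For rotational equilibrium, m × 9.8 × 0.4 = 403.7, so m = 403.7 / (9.8 × 0.4) = 103 kg.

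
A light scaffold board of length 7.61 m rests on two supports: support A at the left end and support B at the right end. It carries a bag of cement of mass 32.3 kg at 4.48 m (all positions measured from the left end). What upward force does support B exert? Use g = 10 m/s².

Take moments about support A.
Bag of cement: 32.3 × 10 = 323 N down at 4.48 m → arm 4.48 m, τ = 323 × 4.48 = 1447 N·m clockwise.
Net load moment about support A = 1447 N·m clockwise.
Reaction R at support B is upward at 7.61 m, arm 7.61 m → moment R × 7.61 counterclockwise.
For rotational equilibrium, R × 7.61 = 1447, so R = 190 N.

R_B ≈ 190 N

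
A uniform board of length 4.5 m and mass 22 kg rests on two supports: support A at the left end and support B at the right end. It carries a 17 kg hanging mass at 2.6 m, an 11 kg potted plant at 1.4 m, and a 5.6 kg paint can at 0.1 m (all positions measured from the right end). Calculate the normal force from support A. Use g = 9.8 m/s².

About support B:
Beam weight: 22 × 9.8 = 215.6 N down at 2.25 m → arm 2.25 m, τ = 215.6 × 2.25 = 485.1 N·m counterclockwise.
Hanging mass: 17 × 9.8 = 166.6 N down at 2.6 m → arm 2.6 m, τ = 166.6 × 2.6 = 433.2 N·m counterclockwise.
Potted plant: 11 × 9.8 = 107.8 N down at 1.4 m → arm 1.4 m, τ = 107.8 × 1.4 = 150.9 N·m counterclockwise.
Paint can: 5.6 × 9.8 = 54.88 N down at 0.1 m → arm 0.1 m, τ = 54.88 × 0.1 = 5.488 N·m counterclockwise.
Net load moment about support B = 1075 N·m counterclockwise.
Reaction R at support A is upward at 4.5 m, arm 4.5 m → moment R × 4.5 clockwise.
Στ = 0 ⇒ R × 4.5 = 1075 ⇒ R = 239 N.

R_A ≈ 239 N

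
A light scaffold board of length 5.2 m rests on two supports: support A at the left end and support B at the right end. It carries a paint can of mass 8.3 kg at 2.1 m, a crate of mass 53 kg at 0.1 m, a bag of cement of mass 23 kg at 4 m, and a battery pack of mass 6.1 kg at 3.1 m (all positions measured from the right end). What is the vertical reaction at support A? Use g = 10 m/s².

Choose support B as the axis so its reaction then has zero moment arm.
Paint can: 8.3 × 10 = 83 N down at 2.1 m → arm 2.1 m, τ = 83 × 2.1 = 174.3 N·m counterclockwise.
Crate: 53 × 10 = 530 N down at 0.1 m → arm 0.1 m, τ = 530 × 0.1 = 53 N·m counterclockwise.
Bag of cement: 23 × 10 = 230 N down at 4 m → arm 4 m, τ = 230 × 4 = 920 N·m counterclockwise.
Battery pack: 6.1 × 10 = 61 N down at 3.1 m → arm 3.1 m, τ = 61 × 3.1 = 189.1 N·m counterclockwise.
Net load moment about support B = 1336 N·m counterclockwise.
Reaction R at support A is upward at 5.2 m, arm 5.2 m → moment R × 5.2 clockwise.
Στ = 0 ⇒ R × 5.2 = 1336 ⇒ R = 257 N.

R_A ≈ 257 N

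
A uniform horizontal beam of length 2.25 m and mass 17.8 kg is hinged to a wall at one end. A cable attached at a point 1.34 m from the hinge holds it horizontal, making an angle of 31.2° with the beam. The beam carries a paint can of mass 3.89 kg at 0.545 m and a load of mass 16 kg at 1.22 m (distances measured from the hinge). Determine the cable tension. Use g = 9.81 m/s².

Sum moments about the hinge (the unknown hinge reaction has zero arm there).
Beam weight: 17.8 × 9.81 = 174.6 N down at 1.125 m → arm 1.125 m, τ = 174.6 × 1.125 = 196.4 N·m clockwise.
Paint can: 3.89 × 9.81 = 38.16 N down at 0.545 m → arm 0.545 m, τ = 38.16 × 0.545 = 20.8 N·m clockwise.
Load: 16 × 9.81 = 157 N down at 1.22 m → arm 1.22 m, τ = 157 × 1.22 = 191.5 N·m clockwise.
Total clockwise load moment = 408.7 N·m.
The cable tension T acts at 1.34 m; only its component perpendicular to the beam, T sinθ, produces torque. sin 31.2° = 0.518.
Setting net torque to zero: T × 1.34 × 0.518 = 408.7 → T = 408.7 / 0.6941 = 589 N.

T ≈ 589 N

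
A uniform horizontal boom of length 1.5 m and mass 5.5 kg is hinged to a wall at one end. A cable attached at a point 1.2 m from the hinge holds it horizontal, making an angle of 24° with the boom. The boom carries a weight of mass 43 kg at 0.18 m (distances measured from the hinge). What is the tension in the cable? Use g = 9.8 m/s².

Sum moments about the hinge (the unknown hinge reaction has zero arm there).
Beam weight: 5.5 × 9.8 = 53.9 N down at 0.75 m → arm 0.75 m, τ = 53.9 × 0.75 = 40.42 N·m clockwise.
Weight: 43 × 9.8 = 421.4 N down at 0.18 m → arm 0.18 m, τ = 421.4 × 0.18 = 75.85 N·m clockwise.
Total clockwise load moment = 116.3 N·m.
The cable tension T acts at 1.2 m; only its component perpendicular to the boom, T sinθ, produces torque. sin 24° = 0.4067.
Setting net torque to zero: T × 1.2 × 0.4067 = 116.3 → T = 116.3 / 0.488 = 238 N.

T ≈ 238 N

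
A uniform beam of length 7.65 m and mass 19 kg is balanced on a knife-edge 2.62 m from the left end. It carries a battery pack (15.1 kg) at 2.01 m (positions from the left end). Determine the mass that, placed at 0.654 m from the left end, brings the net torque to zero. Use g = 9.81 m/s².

m ≈ 6.96 kg

Sum moments about the knife-edge (at 2.62 m from the left end) (the support reaction has zero arm there).
Beam weight: 19 × 9.81 = 186.4 N down at 3.825 m → arm 1.205 m, τ = 186.4 × 1.205 = 224.6 N·m clockwise.
Battery pack: 15.1 × 9.81 = 148.1 N down at 2.01 m → arm 0.61 m, τ = 148.1 × 0.61 = 90.34 N·m counterclockwise.
Net moment of known loads = 134.3 N·m clockwise.
An unknown mass m at 0.654 m has arm 1.966 m; its moment is m·g·1.966 counterclockwise.
Balancing moments: m × 9.81 × 1.966 = 134.3, giving m = 134.3 / (9.81 × 1.966) = 6.96 kg.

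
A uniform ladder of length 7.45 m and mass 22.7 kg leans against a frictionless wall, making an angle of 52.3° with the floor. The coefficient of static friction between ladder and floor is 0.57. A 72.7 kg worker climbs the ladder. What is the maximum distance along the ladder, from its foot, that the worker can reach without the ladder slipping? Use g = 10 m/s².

d ≈ 6.05 m

Choose the foot of the ladder as the axis so the floor normal and friction both act there and drop out.
Ladder weight 22.7×10 = 227 N acts at 3.725 m along the ladder; its horizontal arm is 3.725·cos52.3° = 2.278 m → τ = 517.1 N·m clockwise.
Worker weight 72.7×10 = 727 N at distance d → arm d·cos52.3° → τ = 727·d·0.6115 clockwise.
Wall normal N at the top has arm L sinθ = 5.895 m counterclockwise, so Στ = 0 gives N·5.895 = 517.1 + 444.6·d.
ΣFy = 0 ⇒ N_floor = 954 N, so the maximum friction is μ_s·N_floor = 0.57×954 = 543.8 N. ΣFx = 0 ⇒ N_wall = f, so at the slipping point N = 543.8 N.
Substituting: 543.8×5.895 = 517.1 + 444.6·d ⇒ d = (3206 − 517.1) / 444.6 = 6.05 m.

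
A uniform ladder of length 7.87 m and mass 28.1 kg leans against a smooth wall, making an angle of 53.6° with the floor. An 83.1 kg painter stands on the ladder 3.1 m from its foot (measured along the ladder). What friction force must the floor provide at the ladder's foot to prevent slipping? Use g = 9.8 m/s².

f ≈ 338 N

About the foot of the ladder:
Ladder weight 28.1×9.8 = 275.4 N acts at 3.935 m along the ladder; its horizontal arm is 3.935·cos53.6° = 2.335 m → τ = 643.1 N·m clockwise.
Painter: 83.1×9.8 = 814.4 N at 3.1 m → arm 1.84 m → τ = 1498 N·m clockwise.
Wall normal N acts horizontally at the top; its moment arm is the height L sinθ = 7.87·sin53.6° = 6.335 m, counterclockwise.
Setting net torque to zero: N × 6.335 = 2141 → N = 338 N.
ΣFx = 0: friction at the foot balances the wall's push, so f = N_wall = 338 N.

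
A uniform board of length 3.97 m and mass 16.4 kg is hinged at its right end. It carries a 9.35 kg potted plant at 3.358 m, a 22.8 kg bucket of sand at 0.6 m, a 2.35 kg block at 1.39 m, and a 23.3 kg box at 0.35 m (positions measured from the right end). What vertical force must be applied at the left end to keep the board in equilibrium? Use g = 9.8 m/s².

Taking torques about the right end:
Beam weight: 16.4 × 9.8 = 160.7 N down at 1.985 m → arm 1.985 m, τ = 160.7 × 1.985 = 319 N·m counterclockwise.
Potted plant: 9.35 × 9.8 = 91.63 N down at 3.358 m → arm 3.358 m, τ = 91.63 × 3.358 = 307.7 N·m counterclockwise.
Bucket of sand: 22.8 × 9.8 = 223.4 N down at 0.6 m → arm 0.6 m, τ = 223.4 × 0.6 = 134 N·m counterclockwise.
Block: 2.35 × 9.8 = 23.03 N down at 1.39 m → arm 1.39 m, τ = 23.03 × 1.39 = 32.01 N·m counterclockwise.
Box: 23.3 × 9.8 = 228.3 N down at 0.35 m → arm 0.35 m, τ = 228.3 × 0.35 = 79.91 N·m counterclockwise.
Net moment of the loads = 872.6 N·m counterclockwise.
The upward force F acts at the left end, arm 3.97 m, giving F × 3.97 clockwise.
Στ = 0 ⇒ F × 3.97 = 872.6 ⇒ F = 872.6 / 3.97 = 220 N.

F ≈ 220 N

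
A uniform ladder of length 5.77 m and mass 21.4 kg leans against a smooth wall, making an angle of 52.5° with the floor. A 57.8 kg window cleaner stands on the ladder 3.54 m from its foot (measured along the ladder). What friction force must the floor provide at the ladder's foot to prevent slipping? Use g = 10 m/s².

Take moments about the foot of the ladder.
Ladder weight 21.4×10 = 214 N acts at 2.885 m along the ladder; its horizontal arm is 2.885·cos52.5° = 1.756 m → τ = 375.8 N·m clockwise.
Window cleaner: 57.8×10 = 578 N at 3.54 m → arm 2.155 m → τ = 1246 N·m clockwise.
Wall normal N acts horizontally at the top; its moment arm is the height L sinθ = 5.77·sin52.5° = 4.578 m, counterclockwise.
For rotational equilibrium, N × 4.578 = 1622, so N = 354 N.
ΣFx = 0: friction at the foot balances the wall's push, so f = N_wall = 354 N.

f ≈ 354 N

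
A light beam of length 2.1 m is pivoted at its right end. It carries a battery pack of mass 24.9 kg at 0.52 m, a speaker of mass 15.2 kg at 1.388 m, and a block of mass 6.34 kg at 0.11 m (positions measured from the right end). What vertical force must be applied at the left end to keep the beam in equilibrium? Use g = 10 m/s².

F ≈ 165 N

Choose the right end as the axis so the unknown pivot reaction has zero arm there.
Battery pack: 24.9 × 10 = 249 N down at 0.52 m → arm 0.52 m, τ = 249 × 0.52 = 129.5 N·m counterclockwise.
Speaker: 15.2 × 10 = 152 N down at 1.388 m → arm 1.388 m, τ = 152 × 1.388 = 211 N·m counterclockwise.
Block: 6.34 × 10 = 63.4 N down at 0.11 m → arm 0.11 m, τ = 63.4 × 0.11 = 6.974 N·m counterclockwise.
Net moment of the loads = 347.5 N·m counterclockwise.
The upward force F acts at the left end, arm 2.1 m, giving F × 2.1 clockwise.
Balancing moments: F × 2.1 = 347.5, giving F = 347.5 / 2.1 = 165 N.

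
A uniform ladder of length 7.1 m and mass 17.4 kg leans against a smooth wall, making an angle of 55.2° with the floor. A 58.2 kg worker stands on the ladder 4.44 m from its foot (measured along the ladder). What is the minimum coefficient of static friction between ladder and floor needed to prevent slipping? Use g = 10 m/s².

μ_min ≈ 0.415

Choose the foot of the ladder as the axis so the floor normal and friction both act there and drop out.
Ladder weight 17.4×10 = 174 N acts at 3.55 m along the ladder; its horizontal arm is 3.55·cos55.2° = 2.026 m → τ = 352.5 N·m clockwise.
Worker: 58.2×10 = 582 N at 4.44 m → arm 2.534 m → τ = 1475 N·m clockwise.
Wall normal N acts horizontally at the top; its moment arm is the height L sinθ = 7.1·sin55.2° = 5.83 m, counterclockwise.
For rotational equilibrium, N × 5.83 = 1828, so N = 313.6 N.
ΣFx = 0 ⇒ f = N_wall = 313.6 N. ΣFy = 0 ⇒ N_floor = 756 N.
μ_min = f / N_floor = 313.6 / 756 = 0.415.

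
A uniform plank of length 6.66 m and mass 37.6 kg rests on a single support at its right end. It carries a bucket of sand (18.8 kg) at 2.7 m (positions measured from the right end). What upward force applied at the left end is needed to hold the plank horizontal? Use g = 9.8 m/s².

F ≈ 259 N

About the right end:
Beam weight: 37.6 × 9.8 = 368.5 N down at 3.33 m → arm 3.33 m, τ = 368.5 × 3.33 = 1227 N·m counterclockwise.
Bucket of sand: 18.8 × 9.8 = 184.2 N down at 2.7 m → arm 2.7 m, τ = 184.2 × 2.7 = 497.3 N·m counterclockwise.
Net moment of the loads = 1724 N·m counterclockwise.
The upward force F acts at the left end, arm 6.66 m, giving F × 6.66 clockwise.
Setting net torque to zero: F × 6.66 = 1724 → F = 1724 / 6.66 = 259 N.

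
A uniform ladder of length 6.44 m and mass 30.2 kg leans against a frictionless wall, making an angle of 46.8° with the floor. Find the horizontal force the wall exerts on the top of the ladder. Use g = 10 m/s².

N_wall ≈ 142 N

Taking torques about the foot of the ladder:
Ladder weight 30.2×10 = 302 N acts at 3.22 m along the ladder; its horizontal arm is 3.22·cos46.8° = 2.204 m → τ = 665.6 N·m clockwise.
Wall normal N acts horizontally at the top; its moment arm is the height L sinθ = 6.44·sin46.8° = 4.695 m, counterclockwise.
Setting net torque to zero: N × 4.695 = 665.6 → N = 142 N.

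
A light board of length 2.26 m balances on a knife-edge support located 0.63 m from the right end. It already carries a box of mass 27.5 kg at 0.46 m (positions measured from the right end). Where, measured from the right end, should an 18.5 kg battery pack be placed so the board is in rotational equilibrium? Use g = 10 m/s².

Taking torques about the knife-edge support (at 0.63 m from the right end):
Box: 27.5 × 10 = 275 N down at 0.46 m → arm 0.17 m, τ = 275 × 0.17 = 46.75 N·m clockwise.
Net moment of existing loads = 46.75 N·m clockwise.
The battery pack weighs 18.5 × 10 = 185 N and must supply an equal counterclockwise moment, so its lever arm about the knife-edge support is 46.75 / 185 = 0.253 m.
That puts it at 0.63 + 0.253 = 0.883 m from the right end.

x ≈ 0.883 m from the right end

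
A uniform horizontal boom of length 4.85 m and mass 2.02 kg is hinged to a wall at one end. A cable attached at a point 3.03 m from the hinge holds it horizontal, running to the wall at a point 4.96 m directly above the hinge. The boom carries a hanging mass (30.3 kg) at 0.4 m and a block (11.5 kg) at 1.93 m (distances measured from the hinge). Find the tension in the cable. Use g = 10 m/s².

T ≈ 152 N

Taking torques about the hinge:
Beam weight: 2.02 × 10 = 20.2 N down at 2.425 m → arm 2.425 m, τ = 20.2 × 2.425 = 48.98 N·m clockwise.
Hanging mass: 30.3 × 10 = 303 N down at 0.4 m → arm 0.4 m, τ = 303 × 0.4 = 121.2 N·m clockwise.
Block: 11.5 × 10 = 115 N down at 1.93 m → arm 1.93 m, τ = 115 × 1.93 = 221.9 N·m clockwise.
Total clockwise load moment = 392.1 N·m.
The cable tension T acts at 3.03 m; only its component perpendicular to the boom, T sinθ, produces torque. sinθ = h/√(h²+d²) = 4.96/√(4.96²+3.03²) = 0.8534.
For rotational equilibrium, T × 3.03 × 0.8534 = 392.1, so T = 392.1 / 2.586 = 152 N.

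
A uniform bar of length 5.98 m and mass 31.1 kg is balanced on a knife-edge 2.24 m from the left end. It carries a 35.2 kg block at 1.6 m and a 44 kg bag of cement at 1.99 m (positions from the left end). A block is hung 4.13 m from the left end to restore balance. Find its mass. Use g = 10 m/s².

Sum moments about the knife-edge (at 2.24 m from the left end) (the support reaction has zero arm there).
Beam weight: 31.1 × 10 = 311 N down at 2.99 m → arm 0.75 m, τ = 311 × 0.75 = 233.2 N·m clockwise.
Block: 35.2 × 10 = 352 N down at 1.6 m → arm 0.64 m, τ = 352 × 0.64 = 225.3 N·m counterclockwise.
Bag of cement: 44 × 10 = 440 N down at 1.99 m → arm 0.25 m, τ = 440 × 0.25 = 110 N·m counterclockwise.
Net moment of known loads = 102.1 N·m counterclockwise.
An unknown mass m at 4.13 m has arm 1.89 m; its moment is m·g·1.89 clockwise.
Στ = 0 ⇒ m × 10 × 1.89 = 102.1 ⇒ m = 102.1 / (10 × 1.89) = 5.4 kg.

m ≈ 5.4 kg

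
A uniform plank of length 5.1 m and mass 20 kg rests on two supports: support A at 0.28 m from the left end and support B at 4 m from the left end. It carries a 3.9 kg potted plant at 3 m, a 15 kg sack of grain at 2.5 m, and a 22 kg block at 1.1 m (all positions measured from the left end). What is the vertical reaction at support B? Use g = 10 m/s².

R_B ≈ 289 N

About support A:
Beam weight: 20 × 10 = 200 N down at 2.55 m → arm 2.27 m, τ = 200 × 2.27 = 454 N·m clockwise.
Potted plant: 3.9 × 10 = 39 N down at 3 m → arm 2.72 m, τ = 39 × 2.72 = 106.1 N·m clockwise.
Sack of grain: 15 × 10 = 150 N down at 2.5 m → arm 2.22 m, τ = 150 × 2.22 = 333 N·m clockwise.
Block: 22 × 10 = 220 N down at 1.1 m → arm 0.82 m, τ = 220 × 0.82 = 180.4 N·m clockwise.
Net load moment about support A = 1074 N·m clockwise.
Reaction R at support B is upward at 4 m, arm 3.72 m → moment R × 3.72 counterclockwise.
Setting net torque to zero: R × 3.72 = 1074 → R = 289 N.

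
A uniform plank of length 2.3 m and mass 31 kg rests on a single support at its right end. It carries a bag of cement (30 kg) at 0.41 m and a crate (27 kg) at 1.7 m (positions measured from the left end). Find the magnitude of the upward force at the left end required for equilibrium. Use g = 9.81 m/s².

Take moments about the right end.
Beam weight: 31 × 9.81 = 304.1 N down at 1.15 m → arm 1.15 m, τ = 304.1 × 1.15 = 349.7 N·m counterclockwise.
Bag of cement: 30 × 9.81 = 294.3 N down at 0.41 m → arm 1.89 m, τ = 294.3 × 1.89 = 556.2 N·m counterclockwise.
Crate: 27 × 9.81 = 264.9 N down at 1.7 m → arm 0.6 m, τ = 264.9 × 0.6 = 158.9 N·m counterclockwise.
Net moment of the loads = 1065 N·m counterclockwise.
The upward force F acts at the left end, arm 2.3 m, giving F × 2.3 clockwise.
Setting net torque to zero: F × 2.3 = 1065 → F = 1065 / 2.3 = 463 N.

F ≈ 463 N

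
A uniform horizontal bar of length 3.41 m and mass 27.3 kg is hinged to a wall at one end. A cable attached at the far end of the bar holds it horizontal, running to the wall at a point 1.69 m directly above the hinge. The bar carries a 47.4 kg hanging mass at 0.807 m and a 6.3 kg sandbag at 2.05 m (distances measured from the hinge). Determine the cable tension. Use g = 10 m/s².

Take moments about the hinge.
Beam weight: 27.3 × 10 = 273 N down at 1.705 m → arm 1.705 m, τ = 273 × 1.705 = 465.5 N·m clockwise.
Hanging mass: 47.4 × 10 = 474 N down at 0.807 m → arm 0.807 m, τ = 474 × 0.807 = 382.5 N·m clockwise.
Sandbag: 6.3 × 10 = 63 N down at 2.05 m → arm 2.05 m, τ = 63 × 2.05 = 129.1 N·m clockwise.
Total clockwise load moment = 977.1 N·m.
The cable tension T acts at 3.41 m; only its component perpendicular to the bar, T sinθ, produces torque. sinθ = h/√(h²+d²) = 1.69/√(1.69²+3.41²) = 0.4441.
Setting net torque to zero: T × 3.41 × 0.4441 = 977.1 → T = 977.1 / 1.514 = 645 N.

T ≈ 645 N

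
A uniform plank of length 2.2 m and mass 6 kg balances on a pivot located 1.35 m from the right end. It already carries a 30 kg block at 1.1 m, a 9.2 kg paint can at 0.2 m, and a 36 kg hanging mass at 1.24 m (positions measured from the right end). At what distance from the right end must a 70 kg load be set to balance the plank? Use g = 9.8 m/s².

Take moments about the pivot (at 1.35 m from the right end).
Beam weight: 6 × 9.8 = 58.8 N down at 1.1 m → arm 0.25 m, τ = 58.8 × 0.25 = 14.7 N·m clockwise.
Block: 30 × 9.8 = 294 N down at 1.1 m → arm 0.25 m, τ = 294 × 0.25 = 73.5 N·m clockwise.
Paint can: 9.2 × 9.8 = 90.16 N down at 0.2 m → arm 1.15 m, τ = 90.16 × 1.15 = 103.7 N·m clockwise.
Hanging mass: 36 × 9.8 = 352.8 N down at 1.24 m → arm 0.11 m, τ = 352.8 × 0.11 = 38.81 N·m clockwise.
Net moment of existing loads = 230.7 N·m clockwise.
The load weighs 70 × 9.8 = 686 N and must supply an equal counterclockwise moment, so its lever arm about the pivot is 230.7 / 686 = 0.336 m.
That puts it at 1.35 + 0.336 = 1.69 m from the right end.

x ≈ 1.69 m from the right end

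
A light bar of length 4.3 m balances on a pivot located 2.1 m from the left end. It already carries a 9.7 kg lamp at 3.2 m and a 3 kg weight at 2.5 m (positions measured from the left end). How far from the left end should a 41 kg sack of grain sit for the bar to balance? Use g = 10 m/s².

x ≈ 1.81 m from the left end

About the pivot (at 2.1 m from the left end):
Lamp: 9.7 × 10 = 97 N down at 3.2 m → arm 1.1 m, τ = 97 × 1.1 = 106.7 N·m clockwise.
Weight: 3 × 10 = 30 N down at 2.5 m → arm 0.4 m, τ = 30 × 0.4 = 12 N·m clockwise.
Net moment of existing loads = 118.7 N·m clockwise.
The sack of grain weighs 41 × 10 = 410 N and must supply an equal counterclockwise moment, so its lever arm about the pivot is 118.7 / 410 = 0.29 m.
That puts it at 2.1 − 0.29 = 1.81 m from the left end.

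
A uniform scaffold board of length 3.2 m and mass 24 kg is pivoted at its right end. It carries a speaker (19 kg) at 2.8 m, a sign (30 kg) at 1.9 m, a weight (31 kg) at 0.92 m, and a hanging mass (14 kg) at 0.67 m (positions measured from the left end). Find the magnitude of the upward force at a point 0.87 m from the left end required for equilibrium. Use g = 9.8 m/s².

F ≈ 804 N

About the right end:
Beam weight: 24 × 9.8 = 235.2 N down at 1.6 m → arm 1.6 m, τ = 235.2 × 1.6 = 376.3 N·m counterclockwise.
Speaker: 19 × 9.8 = 186.2 N down at 2.8 m → arm 0.4 m, τ = 186.2 × 0.4 = 74.48 N·m counterclockwise.
Sign: 30 × 9.8 = 294 N down at 1.9 m → arm 1.3 m, τ = 294 × 1.3 = 382.2 N·m counterclockwise.
Weight: 31 × 9.8 = 303.8 N down at 0.92 m → arm 2.28 m, τ = 303.8 × 2.28 = 692.7 N·m counterclockwise.
Hanging mass: 14 × 9.8 = 137.2 N down at 0.67 m → arm 2.53 m, τ = 137.2 × 2.53 = 347.1 N·m counterclockwise.
Net moment of the loads = 1873 N·m counterclockwise.
The upward force F acts at a point 0.87 m from the left end, arm 2.33 m, giving F × 2.33 clockwise.
For rotational equilibrium, F × 2.33 = 1873, so F = 1873 / 2.33 = 804 N.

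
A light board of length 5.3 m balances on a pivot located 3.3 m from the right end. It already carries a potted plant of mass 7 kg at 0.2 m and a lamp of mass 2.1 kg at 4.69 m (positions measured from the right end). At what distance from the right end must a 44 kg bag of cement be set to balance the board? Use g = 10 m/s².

x ≈ 3.73 m from the right end

Take moments about the pivot (at 3.3 m from the right end).
Potted plant: 7 × 10 = 70 N down at 0.2 m → arm 3.1 m, τ = 70 × 3.1 = 217 N·m clockwise.
Lamp: 2.1 × 10 = 21 N down at 4.69 m → arm 1.39 m, τ = 21 × 1.39 = 29.19 N·m counterclockwise.
Net moment of existing loads = 187.8 N·m clockwise.
The bag of cement weighs 44 × 10 = 440 N and must supply an equal counterclockwise moment, so its lever arm about the pivot is 187.8 / 440 = 0.427 m.
That puts it at 3.3 + 0.427 = 3.73 m from the right end.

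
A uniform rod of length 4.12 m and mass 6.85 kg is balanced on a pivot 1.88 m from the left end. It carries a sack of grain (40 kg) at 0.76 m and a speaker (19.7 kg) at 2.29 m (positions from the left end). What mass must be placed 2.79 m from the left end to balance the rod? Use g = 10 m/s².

m ≈ 39 kg

Sum moments about the pivot (at 1.88 m from the left end) (the support reaction has zero arm there).
Beam weight: 6.85 × 10 = 68.5 N down at 2.06 m → arm 0.18 m, τ = 68.5 × 0.18 = 12.33 N·m clockwise.
Sack of grain: 40 × 10 = 400 N down at 0.76 m → arm 1.12 m, τ = 400 × 1.12 = 448 N·m counterclockwise.
Speaker: 19.7 × 10 = 197 N down at 2.29 m → arm 0.41 m, τ = 197 × 0.41 = 80.77 N·m clockwise.
Net moment of known loads = 354.9 N·m counterclockwise.
An unknown mass m at 2.79 m has arm 0.91 m; its moment is m·g·0.91 clockwise.
Balancing moments: m × 10 × 0.91 = 354.9, giving m = 354.9 / (10 × 0.91) = 39 kg.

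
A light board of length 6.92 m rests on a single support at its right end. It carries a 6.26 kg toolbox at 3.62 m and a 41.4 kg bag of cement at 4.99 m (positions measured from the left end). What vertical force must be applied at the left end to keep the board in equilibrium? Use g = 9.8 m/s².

F ≈ 142 N

Choose the right end as the axis so the unknown pivot reaction has zero arm there.
Toolbox: 6.26 × 9.8 = 61.35 N down at 3.62 m → arm 3.3 m, τ = 61.35 × 3.3 = 202.5 N·m counterclockwise.
Bag of cement: 41.4 × 9.8 = 405.7 N down at 4.99 m → arm 1.93 m, τ = 405.7 × 1.93 = 783 N·m counterclockwise.
Net moment of the loads = 985.5 N·m counterclockwise.
The upward force F acts at the left end, arm 6.92 m, giving F × 6.92 clockwise.
For rotational equilibrium, F × 6.92 = 985.5, so F = 985.5 / 6.92 = 142 N.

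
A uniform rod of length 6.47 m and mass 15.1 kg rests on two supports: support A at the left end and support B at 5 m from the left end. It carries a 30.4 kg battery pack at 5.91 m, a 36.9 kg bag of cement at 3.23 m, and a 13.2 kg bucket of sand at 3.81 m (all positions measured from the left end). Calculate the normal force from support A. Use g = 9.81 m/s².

R_A ≈ 157 N

Sum moments about support B (its reaction then has zero moment arm).
Beam weight: 15.1 × 9.81 = 148.1 N down at 3.235 m → arm 1.765 m, τ = 148.1 × 1.765 = 261.4 N·m counterclockwise.
Battery pack: 30.4 × 9.81 = 298.2 N down at 5.91 m → arm 0.91 m, τ = 298.2 × 0.91 = 271.4 N·m clockwise.
Bag of cement: 36.9 × 9.81 = 362 N down at 3.23 m → arm 1.77 m, τ = 362 × 1.77 = 640.7 N·m counterclockwise.
Bucket of sand: 13.2 × 9.81 = 129.5 N down at 3.81 m → arm 1.19 m, τ = 129.5 × 1.19 = 154.1 N·m counterclockwise.
Net load moment about support B = 784.8 N·m counterclockwise.
Reaction R at support A is upward at 0 m, arm 5 m → moment R × 5 clockwise.
Στ = 0 ⇒ R × 5 = 784.8 ⇒ R = 157 N.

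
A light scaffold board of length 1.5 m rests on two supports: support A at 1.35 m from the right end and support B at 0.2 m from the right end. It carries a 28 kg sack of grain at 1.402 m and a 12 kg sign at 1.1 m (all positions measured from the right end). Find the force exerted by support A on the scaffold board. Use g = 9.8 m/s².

R_A ≈ 379 N

Take moments about support B.
Sack of grain: 28 × 9.8 = 274.4 N down at 1.402 m → arm 1.202 m, τ = 274.4 × 1.202 = 329.8 N·m counterclockwise.
Sign: 12 × 9.8 = 117.6 N down at 1.1 m → arm 0.9 m, τ = 117.6 × 0.9 = 105.8 N·m counterclockwise.
Net load moment about support B = 435.6 N·m counterclockwise.
Reaction R at support A is upward at 1.35 m, arm 1.15 m → moment R × 1.15 clockwise.
Balancing moments: R × 1.15 = 435.6, giving R = 379 N.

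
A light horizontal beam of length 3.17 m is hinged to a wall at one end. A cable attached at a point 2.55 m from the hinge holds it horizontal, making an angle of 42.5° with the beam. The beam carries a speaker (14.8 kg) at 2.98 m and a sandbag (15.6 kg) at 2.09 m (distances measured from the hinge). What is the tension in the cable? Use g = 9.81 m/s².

Taking torques about the hinge:
Speaker: 14.8 × 9.81 = 145.2 N down at 2.98 m → arm 2.98 m, τ = 145.2 × 2.98 = 432.7 N·m clockwise.
Sandbag: 15.6 × 9.81 = 153 N down at 2.09 m → arm 2.09 m, τ = 153 × 2.09 = 319.8 N·m clockwise.
Total clockwise load moment = 752.5 N·m.
The cable tension T acts at 2.55 m; only its component perpendicular to the beam, T sinθ, produces torque. sin 42.5° = 0.6756.
Balancing moments: T × 2.55 × 0.6756 = 752.5, giving T = 752.5 / 1.723 = 437 N.

T ≈ 437 N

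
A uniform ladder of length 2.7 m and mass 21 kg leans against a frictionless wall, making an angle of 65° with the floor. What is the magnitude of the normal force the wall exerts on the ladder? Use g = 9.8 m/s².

Sum moments about the foot of the ladder (the floor normal and friction both act there and drop out).
Ladder weight 21×9.8 = 205.8 N acts at 1.35 m along the ladder; its horizontal arm is 1.35·cos65° = 0.5705 m → τ = 117.4 N·m clockwise.
Wall normal N acts horizontally at the top; its moment arm is the height L sinθ = 2.7·sin65° = 2.447 m, counterclockwise.
Στ = 0 ⇒ N × 2.447 = 117.4 ⇒ N = 48 N.

N_wall ≈ 48 N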